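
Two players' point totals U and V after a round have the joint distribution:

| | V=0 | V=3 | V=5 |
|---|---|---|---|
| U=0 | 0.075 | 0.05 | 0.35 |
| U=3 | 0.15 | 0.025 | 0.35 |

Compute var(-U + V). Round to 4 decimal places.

E[U] = 1.575,  E[V] = 3.725,  E[UV] = 5.475
var(U) = 4.725 − (1.575)² = 2.244375;  var(V) = 18.175 − (3.725)² = 4.299375
Cov(U,V) = 5.475 − (1.575)(3.725) = -0.391875
var(-U + V) = (-1)²·2.244375 + (1)²·4.299375 + 2·(-1)·(1)·-0.391875 = 7.3275

7.3275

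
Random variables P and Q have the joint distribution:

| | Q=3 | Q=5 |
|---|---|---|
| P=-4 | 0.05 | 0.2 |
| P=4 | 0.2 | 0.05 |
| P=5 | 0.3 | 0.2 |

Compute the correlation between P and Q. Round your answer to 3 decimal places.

E[P] = 2.5,  E[Q] = 3.9
E[PQ] = 8.3
Cov(P,Q) = E[PQ] − E[P]E[Q] = 8.3 − (2.5)(3.9) = -1.45
Var(P) = 14.25,  Var(Q) = 0.99
ρ = -1.45 / √(14.25·0.99) ≈ -0.386

-0.386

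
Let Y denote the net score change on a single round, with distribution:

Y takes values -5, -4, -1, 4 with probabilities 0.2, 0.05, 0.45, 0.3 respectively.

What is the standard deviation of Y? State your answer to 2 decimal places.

3.29

E[Y] = (-5)(0.2) + (-4)(0.05) + (-1)(0.45) + (4)(0.3) = -0.45
E[Y²] = (-5)²(0.2) + (-4)²(0.05) + (-1)²(0.45) + (4)²(0.3) = 11.05
Var(Y) = E[Y²] − (E[Y])² = 11.05 − (-0.45)² = 10.8475
SD(Y) = √10.8475 ≈ 3.29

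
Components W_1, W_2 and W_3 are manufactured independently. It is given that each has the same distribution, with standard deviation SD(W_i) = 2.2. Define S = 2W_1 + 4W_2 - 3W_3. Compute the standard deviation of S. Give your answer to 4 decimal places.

var(W_i) = (2.2)² = 4.84
By independence, var(S) = (2)²var(W_1) + (4)²var(W_2) + (-3)²var(W_3)
= (2)²·4.84 + (4)²·4.84 + (-3)²·4.84 = 140.36
SD(S) = √140.36 ≈ 11.8474

11.8474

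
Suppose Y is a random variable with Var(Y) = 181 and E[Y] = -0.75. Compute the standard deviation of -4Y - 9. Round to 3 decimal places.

53.814

Var(-4Y - 9) = (-4)²·181 = 2896
sd(-4Y - 9) = √2896 ≈ 53.814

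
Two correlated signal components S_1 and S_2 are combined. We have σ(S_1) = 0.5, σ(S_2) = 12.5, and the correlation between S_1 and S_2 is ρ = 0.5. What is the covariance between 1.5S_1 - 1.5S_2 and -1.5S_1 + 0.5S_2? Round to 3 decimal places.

Var(S_1) = (0.5)² = 0.25;  Var(S_2) = (12.5)² = 156.25
Cov(S_1,S_2) = ρ·σ(S_1)·σ(S_2) = 0.5·0.5·12.5 = 3.125
Cov(1.5S_1 - 1.5S_2, -1.5S_1 + 0.5S_2) = (1.5)(-1.5)Var(S_1) + (-1.5)(0.5)Var(S_2) + [(1.5)(0.5) + (-1.5)(-1.5)]Cov(S_1,S_2)
= -2.25·0.25 + -0.75·156.25 + 3·3.125 = -108.375

-108.375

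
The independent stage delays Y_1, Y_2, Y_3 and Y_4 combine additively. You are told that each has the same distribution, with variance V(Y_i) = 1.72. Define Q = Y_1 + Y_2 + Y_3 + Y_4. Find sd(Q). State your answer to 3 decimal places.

2.623

By independence, V(Q) = (1)²V(Y_1) + (1)²V(Y_2) + (1)²V(Y_3) + (1)²V(Y_4)
= (1)²·1.72 + (1)²·1.72 + (1)²·1.72 + (1)²·1.72 = 6.88
sd(Q) = √6.88 ≈ 2.623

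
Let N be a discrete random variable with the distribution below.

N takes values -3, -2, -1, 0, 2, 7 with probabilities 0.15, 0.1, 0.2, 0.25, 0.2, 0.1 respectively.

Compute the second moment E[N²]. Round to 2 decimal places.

7.65

E[N²] = (-3)²(0.15) + (-2)²(0.1) + (-1)²(0.2) + (0)²(0.25) + (2)²(0.2) + (7)²(0.1) = 7.65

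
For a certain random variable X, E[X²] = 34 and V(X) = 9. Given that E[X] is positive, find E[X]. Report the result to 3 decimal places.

5.000

(E[X])² = E[X²] − V(X) = 34 − 9 = 25
E[X] = √25 = 5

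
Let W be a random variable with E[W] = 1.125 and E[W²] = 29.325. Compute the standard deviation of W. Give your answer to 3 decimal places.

Var(W) = 29.325 − (1.125)² = 28.059375
σ(W) = √28.059375 ≈ 5.297

5.297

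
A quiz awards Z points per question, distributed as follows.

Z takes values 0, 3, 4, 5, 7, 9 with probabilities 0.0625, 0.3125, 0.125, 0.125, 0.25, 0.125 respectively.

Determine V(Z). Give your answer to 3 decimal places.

5.934

E[Z] = (0)(0.0625) + (3)(0.3125) + (4)(0.125) + (5)(0.125) + (7)(0.25) + (9)(0.125) = 4.9375
E[Z²] = (0)²(0.0625) + (3)²(0.3125) + (4)²(0.125) + (5)²(0.125) + (7)²(0.25) + (9)²(0.125) = 30.3125
V(Z) = E[Z²] − (E[Z])² = 30.3125 − (4.9375)² = 5.93359375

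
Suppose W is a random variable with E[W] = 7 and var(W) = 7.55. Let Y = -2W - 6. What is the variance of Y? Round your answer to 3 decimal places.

var(-2W - 6) = (-2)²·var(W) = 4·7.55 = 30.2

30.200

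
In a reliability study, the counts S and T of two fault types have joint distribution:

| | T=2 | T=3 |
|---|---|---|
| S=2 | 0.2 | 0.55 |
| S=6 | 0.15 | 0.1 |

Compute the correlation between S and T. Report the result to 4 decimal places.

E[S] = 3,  E[T] = 2.65
E[ST] = 7.7
cov(S,T) = E[ST] − E[S]E[T] = 7.7 − (3)(2.65) = -0.25
Var(S) = 3,  Var(T) = 0.2275
ρ = -0.25 / √(3·0.2275) ≈ -0.3026

-0.3026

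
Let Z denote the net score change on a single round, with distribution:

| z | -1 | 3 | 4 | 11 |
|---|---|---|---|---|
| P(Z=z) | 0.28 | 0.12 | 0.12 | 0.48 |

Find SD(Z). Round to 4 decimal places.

5.2206

E[Z] = (-1)(0.28) + (3)(0.12) + (4)(0.12) + (11)(0.48) = 5.84
E[Z²] = (-1)²(0.28) + (3)²(0.12) + (4)²(0.12) + (11)²(0.48) = 61.36
Var(Z) = E[Z²] − (E[Z])² = 61.36 − (5.84)² = 27.2544
SD(Z) = √27.2544 ≈ 5.2206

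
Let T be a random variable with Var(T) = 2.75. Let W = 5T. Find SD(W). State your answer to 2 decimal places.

Var(5T) = (5)²·2.75 = 68.75
SD(W) = √68.75 ≈ 8.29

8.29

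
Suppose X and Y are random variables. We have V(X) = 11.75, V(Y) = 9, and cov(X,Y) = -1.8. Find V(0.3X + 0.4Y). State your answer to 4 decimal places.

V(0.3X + 0.4Y) = (0.3)²·V(X) + (0.4)²·V(Y) + 2·(0.3)·(0.4)·cov(X,Y)
= 0.09·11.75 + 0.16·9 + 0.24·-1.8 = 2.0655

2.0655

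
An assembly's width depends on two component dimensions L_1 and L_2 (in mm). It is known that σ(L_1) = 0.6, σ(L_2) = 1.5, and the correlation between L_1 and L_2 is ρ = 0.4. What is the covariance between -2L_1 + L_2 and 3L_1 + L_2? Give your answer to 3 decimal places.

0.450

Var(L_1) = (0.6)² = 0.36;  Var(L_2) = (1.5)² = 2.25
Cov(L_1,L_2) = ρ·σ(L_1)·σ(L_2) = 0.4·0.6·1.5 = 0.36
Cov(-2L_1 + L_2, 3L_1 + L_2) = (-2)(3)Var(L_1) + (1)(1)Var(L_2) + [(-2)(1) + (1)(3)]Cov(L_1,L_2)
= -6·0.36 + 1·2.25 + 1·0.36 = 0.45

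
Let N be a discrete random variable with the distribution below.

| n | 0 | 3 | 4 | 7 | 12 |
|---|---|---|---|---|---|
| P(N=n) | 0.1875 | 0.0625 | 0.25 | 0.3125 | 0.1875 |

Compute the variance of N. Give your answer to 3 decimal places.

15.234

E[N] = (0)(0.1875) + (3)(0.0625) + (4)(0.25) + (7)(0.3125) + (12)(0.1875) = 5.625
E[N²] = (0)²(0.1875) + (3)²(0.0625) + (4)²(0.25) + (7)²(0.3125) + (12)²(0.1875) = 46.875
var(N) = E[N²] − (E[N])² = 46.875 − (5.625)² = 15.234375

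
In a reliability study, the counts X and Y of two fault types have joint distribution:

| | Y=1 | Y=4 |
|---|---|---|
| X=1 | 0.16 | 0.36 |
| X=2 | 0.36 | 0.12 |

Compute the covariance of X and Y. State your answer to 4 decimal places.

-0.3312

E[X] = 1.48,  E[Y] = 2.44
E[XY] = 3.28
Cov(X,Y) = E[XY] − E[X]E[Y] = 3.28 − (1.48)(2.44) = -0.3312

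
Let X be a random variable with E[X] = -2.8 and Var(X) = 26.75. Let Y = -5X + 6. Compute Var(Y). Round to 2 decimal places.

Var(-5X + 6) = (-5)²·Var(X) = 25·26.75 = 668.75

668.75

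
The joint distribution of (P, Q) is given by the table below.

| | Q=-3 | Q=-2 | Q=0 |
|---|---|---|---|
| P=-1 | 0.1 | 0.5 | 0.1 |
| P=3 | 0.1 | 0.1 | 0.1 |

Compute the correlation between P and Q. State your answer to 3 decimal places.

E[P] = 0.2,  E[Q] = -1.8
E[PQ] = -0.2
Cov(P,Q) = E[PQ] − E[P]E[Q] = -0.2 − (0.2)(-1.8) = 0.16
V(P) = 3.36,  V(Q) = 0.96
ρ = 0.16 / √(3.36·0.96) ≈ 0.089

0.089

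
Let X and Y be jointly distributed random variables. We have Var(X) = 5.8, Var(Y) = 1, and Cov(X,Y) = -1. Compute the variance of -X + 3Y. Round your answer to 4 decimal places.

20.8000

Var(-X + 3Y) = (-1)²·Var(X) + (3)²·Var(Y) + 2·(-1)·(3)·Cov(X,Y)
= 1·5.8 + 9·1 + -6·-1 = 20.8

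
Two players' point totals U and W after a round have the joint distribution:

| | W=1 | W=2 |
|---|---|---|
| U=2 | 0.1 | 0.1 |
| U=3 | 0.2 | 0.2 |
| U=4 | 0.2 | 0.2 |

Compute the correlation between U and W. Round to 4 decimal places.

E[U] = 3.2,  E[W] = 1.5
E[UW] = 4.8
cov(U,W) = E[UW] − E[U]E[W] = 4.8 − (3.2)(1.5) = 0
Var(U) = 0.56,  Var(W) = 0.25
ρ = 0 / √(0.56·0.25) ≈ 0.0000

0.0000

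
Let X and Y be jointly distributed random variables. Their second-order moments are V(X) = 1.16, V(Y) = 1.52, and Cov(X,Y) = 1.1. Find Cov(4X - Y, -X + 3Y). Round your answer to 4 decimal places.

Cov(4X - Y, -X + 3Y) = (4)(-1)V(X) + (-1)(3)V(Y) + [(4)(3) + (-1)(-1)]Cov(X,Y)
= -4·1.16 + -3·1.52 + 13·1.1 = 5.1

5.1000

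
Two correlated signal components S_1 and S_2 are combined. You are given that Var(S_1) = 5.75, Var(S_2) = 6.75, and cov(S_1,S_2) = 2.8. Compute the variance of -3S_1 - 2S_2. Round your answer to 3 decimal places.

112.350

Var(-3S_1 - 2S_2) = (-3)²·Var(S_1) + (-2)²·Var(S_2) + 2·(-3)·(-2)·cov(S_1,S_2)
= 9·5.75 + 4·6.75 + 12·2.8 = 112.35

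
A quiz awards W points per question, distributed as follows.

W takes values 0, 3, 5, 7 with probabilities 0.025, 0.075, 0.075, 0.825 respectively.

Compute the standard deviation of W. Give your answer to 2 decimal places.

E[W] = (0)(0.025) + (3)(0.075) + (5)(0.075) + (7)(0.825) = 6.375
E[W²] = (0)²(0.025) + (3)²(0.075) + (5)²(0.075) + (7)²(0.825) = 42.975
Var(W) = E[W²] − (E[W])² = 42.975 − (6.375)² = 2.334375
sd(W) = √2.334375 ≈ 1.53

1.53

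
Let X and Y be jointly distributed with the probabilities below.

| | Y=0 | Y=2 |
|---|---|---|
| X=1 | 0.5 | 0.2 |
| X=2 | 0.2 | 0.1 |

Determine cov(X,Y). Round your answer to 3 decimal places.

E[X] = 1.3,  E[Y] = 0.6
E[XY] = 0.8
cov(X,Y) = E[XY] − E[X]E[Y] = 0.8 − (1.3)(0.6) = 0.02

0.020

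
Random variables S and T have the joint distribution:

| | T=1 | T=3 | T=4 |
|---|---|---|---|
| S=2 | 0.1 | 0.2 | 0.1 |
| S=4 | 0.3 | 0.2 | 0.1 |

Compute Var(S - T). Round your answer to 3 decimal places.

2.960

E[S] = 3.2,  E[T] = 2.4,  E[ST] = 7.4
Var(S) = 11.2 − (3.2)² = 0.96;  Var(T) = 7.2 − (2.4)² = 1.44
cov(S,T) = 7.4 − (3.2)(2.4) = -0.28
Var(S - T) = (1)²·0.96 + (-1)²·1.44 + 2·(1)·(-1)·-0.28 = 2.96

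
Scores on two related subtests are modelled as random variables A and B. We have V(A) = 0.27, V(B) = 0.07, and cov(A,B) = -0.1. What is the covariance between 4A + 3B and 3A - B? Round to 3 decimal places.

2.530

cov(4A + 3B, 3A - B) = (4)(3)V(A) + (3)(-1)V(B) + [(4)(-1) + (3)(3)]cov(A,B)
= 12·0.27 + -3·0.07 + 5·-0.1 = 2.53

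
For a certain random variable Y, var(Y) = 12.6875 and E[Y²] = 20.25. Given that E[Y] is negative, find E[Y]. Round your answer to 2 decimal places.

-2.75

(E[Y])² = E[Y²] − var(Y) = 20.25 − 12.6875 = 7.5625
E[Y] = −√7.5625 = -2.75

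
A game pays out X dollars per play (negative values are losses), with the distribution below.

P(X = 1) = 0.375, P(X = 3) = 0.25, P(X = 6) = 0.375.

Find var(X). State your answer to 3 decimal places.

E[X] = (1)(0.375) + (3)(0.25) + (6)(0.375) = 3.375
E[X²] = (1)²(0.375) + (3)²(0.25) + (6)²(0.375) = 16.125
var(X) = E[X²] − (E[X])² = 16.125 − (3.375)² = 4.734375

4.734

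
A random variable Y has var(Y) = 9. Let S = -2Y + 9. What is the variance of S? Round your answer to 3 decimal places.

36.000

var(-2Y + 9) = (-2)²·var(Y) = 4·9 = 36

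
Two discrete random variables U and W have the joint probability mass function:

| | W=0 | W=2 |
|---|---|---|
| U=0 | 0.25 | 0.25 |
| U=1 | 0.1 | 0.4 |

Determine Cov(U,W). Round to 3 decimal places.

0.150

E[U] = 0.5,  E[W] = 1.3
E[UW] = 0.8
Cov(U,W) = E[UW] − E[U]E[W] = 0.8 − (0.5)(1.3) = 0.15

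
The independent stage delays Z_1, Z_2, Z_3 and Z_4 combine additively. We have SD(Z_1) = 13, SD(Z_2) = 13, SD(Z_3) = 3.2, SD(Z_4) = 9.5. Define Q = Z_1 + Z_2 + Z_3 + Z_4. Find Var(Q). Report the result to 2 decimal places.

438.49

Var(Z_1) = 169, Var(Z_2) = 169, Var(Z_3) = 10.24, Var(Z_4) = 90.25
By independence, Var(Q) = (1)²Var(Z_1) + (1)²Var(Z_2) + (1)²Var(Z_3) + (1)²Var(Z_4)
= (1)²·169 + (1)²·169 + (1)²·10.24 + (1)²·90.25 = 438.49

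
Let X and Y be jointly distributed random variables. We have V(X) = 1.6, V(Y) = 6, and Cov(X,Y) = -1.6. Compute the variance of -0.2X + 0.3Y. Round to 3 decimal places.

V(-0.2X + 0.3Y) = (-0.2)²·V(X) + (0.3)²·V(Y) + 2·(-0.2)·(0.3)·Cov(X,Y)
= 0.04·1.6 + 0.09·6 + -0.12·-1.6 = 0.796

0.796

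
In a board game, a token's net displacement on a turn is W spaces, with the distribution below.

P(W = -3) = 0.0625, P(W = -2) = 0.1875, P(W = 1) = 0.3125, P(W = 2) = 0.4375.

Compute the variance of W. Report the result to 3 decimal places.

2.984

E[W] = (-3)(0.0625) + (-2)(0.1875) + (1)(0.3125) + (2)(0.4375) = 0.625
E[W²] = (-3)²(0.0625) + (-2)²(0.1875) + (1)²(0.3125) + (2)²(0.4375) = 3.375
var(W) = E[W²] − (E[W])² = 3.375 − (0.625)² = 2.984375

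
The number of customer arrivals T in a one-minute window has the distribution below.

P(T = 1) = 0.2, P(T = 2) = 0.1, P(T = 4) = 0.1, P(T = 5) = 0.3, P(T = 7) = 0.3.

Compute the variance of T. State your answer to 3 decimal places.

E[T] = (1)(0.2) + (2)(0.1) + (4)(0.1) + (5)(0.3) + (7)(0.3) = 4.4
E[T²] = (1)²(0.2) + (2)²(0.1) + (4)²(0.1) + (5)²(0.3) + (7)²(0.3) = 24.4
Var(T) = E[T²] − (E[T])² = 24.4 − (4.4)² = 5.04

5.040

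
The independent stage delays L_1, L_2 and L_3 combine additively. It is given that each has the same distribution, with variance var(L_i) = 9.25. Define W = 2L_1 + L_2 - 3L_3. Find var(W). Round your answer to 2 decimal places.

129.50

By independence, var(W) = (2)²var(L_1) + (1)²var(L_2) + (-3)²var(L_3)
= (2)²·9.25 + (1)²·9.25 + (-3)²·9.25 = 129.5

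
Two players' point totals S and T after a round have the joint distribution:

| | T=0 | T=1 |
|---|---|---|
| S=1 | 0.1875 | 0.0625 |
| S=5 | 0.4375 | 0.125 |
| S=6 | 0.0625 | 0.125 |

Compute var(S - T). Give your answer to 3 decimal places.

3.484

E[S] = 4.1875,  E[T] = 0.3125,  E[ST] = 1.4375
var(S) = 21.0625 − (4.1875)² = 3.52734375;  var(T) = 0.3125 − (0.3125)² = 0.21484375
Cov(S,T) = 1.4375 − (4.1875)(0.3125) = 0.12890625
var(S - T) = (1)²·3.52734375 + (-1)²·0.21484375 + 2·(1)·(-1)·0.12890625 = 3.484375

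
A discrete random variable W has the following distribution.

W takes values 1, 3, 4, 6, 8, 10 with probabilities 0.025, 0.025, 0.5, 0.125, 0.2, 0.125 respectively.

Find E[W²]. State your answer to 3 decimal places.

E[W²] = (1)²(0.025) + (3)²(0.025) + (4)²(0.5) + (6)²(0.125) + (8)²(0.2) + (10)²(0.125) = 38.05

38.050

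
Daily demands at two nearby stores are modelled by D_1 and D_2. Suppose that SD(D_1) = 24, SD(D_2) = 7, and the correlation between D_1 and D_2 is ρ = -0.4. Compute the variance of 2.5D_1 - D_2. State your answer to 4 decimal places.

3985.0000

var(D_1) = (24)² = 576;  var(D_2) = (7)² = 49
Cov(D_1,D_2) = ρ·SD(D_1)·SD(D_2) = -0.4·24·7 = -67.2
var(2.5D_1 - D_2) = (2.5)²·var(D_1) + (-1)²·var(D_2) + 2·(2.5)·(-1)·Cov(D_1,D_2)
= 6.25·576 + 1·49 + -5·-67.2 = 3985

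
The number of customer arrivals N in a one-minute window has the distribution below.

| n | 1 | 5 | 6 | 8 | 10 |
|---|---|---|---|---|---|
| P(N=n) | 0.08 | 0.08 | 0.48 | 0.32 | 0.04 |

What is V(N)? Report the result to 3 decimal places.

E[N] = (1)(0.08) + (5)(0.08) + (6)(0.48) + (8)(0.32) + (10)(0.04) = 6.32
E[N²] = (1)²(0.08) + (5)²(0.08) + (6)²(0.48) + (8)²(0.32) + (10)²(0.04) = 43.84
V(N) = E[N²] − (E[N])² = 43.84 − (6.32)² = 3.8976

3.898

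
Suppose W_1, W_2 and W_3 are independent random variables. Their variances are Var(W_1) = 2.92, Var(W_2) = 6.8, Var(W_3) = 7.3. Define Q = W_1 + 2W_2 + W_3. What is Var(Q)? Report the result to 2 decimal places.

By independence, Var(Q) = (1)²Var(W_1) + (2)²Var(W_2) + (1)²Var(W_3)
= (1)²·2.92 + (2)²·6.8 + (1)²·7.3 = 37.42

37.42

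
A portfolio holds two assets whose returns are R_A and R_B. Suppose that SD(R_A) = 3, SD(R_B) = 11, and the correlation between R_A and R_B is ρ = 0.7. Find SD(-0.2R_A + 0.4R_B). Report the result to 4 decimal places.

4.0030

V(R_A) = (3)² = 9;  V(R_B) = (11)² = 121
Cov(R_A,R_B) = ρ·SD(R_A)·SD(R_B) = 0.7·3·11 = 23.1
V(-0.2R_A + 0.4R_B) = (-0.2)²·V(R_A) + (0.4)²·V(R_B) + 2·(-0.2)·(0.4)·Cov(R_A,R_B)
= 0.04·9 + 0.16·121 + -0.16·23.1 = 16.024
SD(-0.2R_A + 0.4R_B) = √16.024 ≈ 4.0030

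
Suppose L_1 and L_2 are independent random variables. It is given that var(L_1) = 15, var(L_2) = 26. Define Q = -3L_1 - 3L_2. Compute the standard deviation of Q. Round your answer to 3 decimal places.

19.209

By independence, var(Q) = (-3)²var(L_1) + (-3)²var(L_2)
= (-3)²·15 + (-3)²·26 = 369
SD(Q) = √369 ≈ 19.209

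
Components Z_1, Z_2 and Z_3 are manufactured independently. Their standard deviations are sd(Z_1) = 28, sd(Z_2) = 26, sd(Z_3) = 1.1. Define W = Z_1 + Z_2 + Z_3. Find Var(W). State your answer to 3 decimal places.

1461.210

Var(Z_1) = 784, Var(Z_2) = 676, Var(Z_3) = 1.21
By independence, Var(W) = (1)²Var(Z_1) + (1)²Var(Z_2) + (1)²Var(Z_3)
= (1)²·784 + (1)²·676 + (1)²·1.21 = 1461.21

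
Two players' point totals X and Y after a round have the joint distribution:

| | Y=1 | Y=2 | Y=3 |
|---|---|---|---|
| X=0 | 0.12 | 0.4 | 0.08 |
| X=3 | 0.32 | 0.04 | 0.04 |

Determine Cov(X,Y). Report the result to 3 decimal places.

E[X] = 1.2,  E[Y] = 1.68
E[XY] = 1.56
Cov(X,Y) = E[XY] − E[X]E[Y] = 1.56 − (1.2)(1.68) = -0.456

-0.456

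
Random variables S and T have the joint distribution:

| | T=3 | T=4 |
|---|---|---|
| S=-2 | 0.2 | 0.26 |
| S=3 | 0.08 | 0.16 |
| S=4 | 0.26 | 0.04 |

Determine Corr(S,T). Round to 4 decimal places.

E[S] = 1,  E[T] = 3.46
E[ST] = 3.12
cov(S,T) = E[ST] − E[S]E[T] = 3.12 − (1)(3.46) = -0.34
Var(S) = 7.8,  Var(T) = 0.2484
ρ = -0.34 / √(7.8·0.2484) ≈ -0.2443

-0.2443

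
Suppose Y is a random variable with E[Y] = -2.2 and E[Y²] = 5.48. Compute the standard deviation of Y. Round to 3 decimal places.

var(Y) = 5.48 − (-2.2)² = 0.64
SD(Y) = √0.64 ≈ 0.800

0.800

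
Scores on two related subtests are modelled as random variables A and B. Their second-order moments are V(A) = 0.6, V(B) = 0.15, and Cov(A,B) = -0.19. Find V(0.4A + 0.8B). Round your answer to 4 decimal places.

0.0704

V(0.4A + 0.8B) = (0.4)²·V(A) + (0.8)²·V(B) + 2·(0.4)·(0.8)·Cov(A,B)
= 0.16·0.6 + 0.64·0.15 + 0.64·-0.19 = 0.0704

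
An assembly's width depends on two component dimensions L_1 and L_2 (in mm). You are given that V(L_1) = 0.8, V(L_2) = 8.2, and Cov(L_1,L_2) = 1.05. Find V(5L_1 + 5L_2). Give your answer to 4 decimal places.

277.5000

V(5L_1 + 5L_2) = (5)²·V(L_1) + (5)²·V(L_2) + 2·(5)·(5)·Cov(L_1,L_2)
= 25·0.8 + 25·8.2 + 50·1.05 = 277.5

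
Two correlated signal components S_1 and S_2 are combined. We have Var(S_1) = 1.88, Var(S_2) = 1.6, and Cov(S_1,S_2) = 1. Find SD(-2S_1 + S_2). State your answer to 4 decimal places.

Var(-2S_1 + S_2) = (-2)²·Var(S_1) + (1)²·Var(S_2) + 2·(-2)·(1)·Cov(S_1,S_2)
= 4·1.88 + 1·1.6 + -4·1 = 5.12
SD(-2S_1 + S_2) = √5.12 ≈ 2.2627

2.2627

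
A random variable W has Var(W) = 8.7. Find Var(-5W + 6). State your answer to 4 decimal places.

Var(-5W + 6) = (-5)²·Var(W) = 25·8.7 = 217.5

217.5000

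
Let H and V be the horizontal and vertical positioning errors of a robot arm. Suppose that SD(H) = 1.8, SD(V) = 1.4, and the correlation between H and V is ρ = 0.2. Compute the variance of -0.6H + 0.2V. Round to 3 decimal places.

Var(H) = (1.8)² = 3.24;  Var(V) = (1.4)² = 1.96
Cov(H,V) = ρ·SD(H)·SD(V) = 0.2·1.8·1.4 = 0.504
Var(-0.6H + 0.2V) = (-0.6)²·Var(H) + (0.2)²·Var(V) + 2·(-0.6)·(0.2)·Cov(H,V)
= 0.36·3.24 + 0.04·1.96 + -0.24·0.504 = 1.12384

1.124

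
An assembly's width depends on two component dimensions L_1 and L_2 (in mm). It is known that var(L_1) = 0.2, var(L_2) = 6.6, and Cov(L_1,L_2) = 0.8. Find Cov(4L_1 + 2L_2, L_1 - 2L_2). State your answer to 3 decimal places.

-30.400

Cov(4L_1 + 2L_2, L_1 - 2L_2) = (4)(1)var(L_1) + (2)(-2)var(L_2) + [(4)(-2) + (2)(1)]Cov(L_1,L_2)
= 4·0.2 + -4·6.6 + -6·0.8 = -30.4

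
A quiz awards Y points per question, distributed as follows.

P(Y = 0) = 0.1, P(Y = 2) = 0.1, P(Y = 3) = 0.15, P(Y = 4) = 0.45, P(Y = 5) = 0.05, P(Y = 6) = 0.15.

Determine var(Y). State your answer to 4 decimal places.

E[Y] = (0)(0.1) + (2)(0.1) + (3)(0.15) + (4)(0.45) + (5)(0.05) + (6)(0.15) = 3.6
E[Y²] = (0)²(0.1) + (2)²(0.1) + (3)²(0.15) + (4)²(0.45) + (5)²(0.05) + (6)²(0.15) = 15.6
var(Y) = E[Y²] − (E[Y])² = 15.6 − (3.6)² = 2.64

2.6400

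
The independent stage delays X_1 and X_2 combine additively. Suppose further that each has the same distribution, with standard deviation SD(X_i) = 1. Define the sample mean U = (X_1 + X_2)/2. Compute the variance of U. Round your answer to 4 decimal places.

0.5000

var(X_i) = (1)² = 1
By independence, var(U) = (0.5)²var(X_1) + (0.5)²var(X_2)
= (0.5)²·1 + (0.5)²·1 = 0.5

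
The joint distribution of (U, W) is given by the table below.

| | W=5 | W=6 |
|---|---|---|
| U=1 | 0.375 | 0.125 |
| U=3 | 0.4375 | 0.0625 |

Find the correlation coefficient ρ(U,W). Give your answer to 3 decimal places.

E[U] = 2,  E[W] = 5.1875
E[UW] = 10.3125
Cov(U,W) = E[UW] − E[U]E[W] = 10.3125 − (2)(5.1875) = -0.0625
Var(U) = 1,  Var(W) = 0.15234375
ρ = -0.0625 / √(1·0.15234375) ≈ -0.160

-0.160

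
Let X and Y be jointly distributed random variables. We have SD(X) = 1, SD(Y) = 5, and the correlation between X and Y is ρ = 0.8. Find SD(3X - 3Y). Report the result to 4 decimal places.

Var(X) = (1)² = 1;  Var(Y) = (5)² = 25
cov(X,Y) = ρ·SD(X)·SD(Y) = 0.8·1·5 = 4
Var(3X - 3Y) = (3)²·Var(X) + (-3)²·Var(Y) + 2·(3)·(-3)·cov(X,Y)
= 9·1 + 9·25 + -18·4 = 162
SD(3X - 3Y) = √162 ≈ 12.7279

12.7279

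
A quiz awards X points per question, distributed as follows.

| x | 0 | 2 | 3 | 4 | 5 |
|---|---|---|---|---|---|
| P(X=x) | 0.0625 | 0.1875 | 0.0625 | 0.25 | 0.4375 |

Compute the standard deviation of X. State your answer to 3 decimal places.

1.479

E[X] = (0)(0.0625) + (2)(0.1875) + (3)(0.0625) + (4)(0.25) + (5)(0.4375) = 3.75
E[X²] = (0)²(0.0625) + (2)²(0.1875) + (3)²(0.0625) + (4)²(0.25) + (5)²(0.4375) = 16.25
var(X) = E[X²] − (E[X])² = 16.25 − (3.75)² = 2.1875
sd(X) = √2.1875 ≈ 1.479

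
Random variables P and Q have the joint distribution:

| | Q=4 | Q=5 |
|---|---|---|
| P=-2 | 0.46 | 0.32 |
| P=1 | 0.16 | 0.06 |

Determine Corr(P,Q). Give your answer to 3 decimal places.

-0.117

E[P] = -1.34,  E[Q] = 4.38
E[PQ] = -5.94
Cov(P,Q) = E[PQ] − E[P]E[Q] = -5.94 − (-1.34)(4.38) = -0.0708
V(P) = 1.5444,  V(Q) = 0.2356
ρ = -0.0708 / √(1.5444·0.2356) ≈ -0.117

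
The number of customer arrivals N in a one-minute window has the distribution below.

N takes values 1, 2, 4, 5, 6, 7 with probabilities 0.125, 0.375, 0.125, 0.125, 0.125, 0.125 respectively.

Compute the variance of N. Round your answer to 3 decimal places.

E[N] = (1)(0.125) + (2)(0.375) + (4)(0.125) + (5)(0.125) + (6)(0.125) + (7)(0.125) = 3.625
E[N²] = (1)²(0.125) + (2)²(0.375) + (4)²(0.125) + (5)²(0.125) + (6)²(0.125) + (7)²(0.125) = 17.375
Var(N) = E[N²] − (E[N])² = 17.375 − (3.625)² = 4.234375

4.234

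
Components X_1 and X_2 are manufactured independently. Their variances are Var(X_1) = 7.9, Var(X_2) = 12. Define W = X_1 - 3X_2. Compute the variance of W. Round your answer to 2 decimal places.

115.90

By independence, Var(W) = (1)²Var(X_1) + (-3)²Var(X_2)
= (1)²·7.9 + (-3)²·12 = 115.9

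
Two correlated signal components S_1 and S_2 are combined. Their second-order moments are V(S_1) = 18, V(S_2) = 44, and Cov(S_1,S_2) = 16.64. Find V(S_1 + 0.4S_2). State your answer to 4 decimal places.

38.3520

V(S_1 + 0.4S_2) = (1)²·V(S_1) + (0.4)²·V(S_2) + 2·(1)·(0.4)·Cov(S_1,S_2)
= 1·18 + 0.16·44 + 0.8·16.64 = 38.352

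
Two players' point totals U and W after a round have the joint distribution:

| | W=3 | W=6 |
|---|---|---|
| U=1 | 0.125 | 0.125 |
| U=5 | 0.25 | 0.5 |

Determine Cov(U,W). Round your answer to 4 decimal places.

0.3750

E[U] = 4,  E[W] = 4.875
E[UW] = 19.875
Cov(U,W) = E[UW] − E[U]E[W] = 19.875 − (4)(4.875) = 0.375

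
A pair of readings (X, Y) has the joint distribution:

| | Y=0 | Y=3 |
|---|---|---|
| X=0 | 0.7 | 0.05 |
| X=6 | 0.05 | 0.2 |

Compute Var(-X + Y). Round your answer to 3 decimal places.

3.488

E[X] = 1.5,  E[Y] = 0.75,  E[XY] = 3.6
Var(X) = 9 − (1.5)² = 6.75;  Var(Y) = 2.25 − (0.75)² = 1.6875
cov(X,Y) = 3.6 − (1.5)(0.75) = 2.475
Var(-X + Y) = (-1)²·6.75 + (1)²·1.6875 + 2·(-1)·(1)·2.475 = 3.4875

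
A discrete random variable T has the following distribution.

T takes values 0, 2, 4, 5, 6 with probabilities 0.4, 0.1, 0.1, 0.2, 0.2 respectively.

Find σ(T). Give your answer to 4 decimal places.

E[T] = (0)(0.4) + (2)(0.1) + (4)(0.1) + (5)(0.2) + (6)(0.2) = 2.8
E[T²] = (0)²(0.4) + (2)²(0.1) + (4)²(0.1) + (5)²(0.2) + (6)²(0.2) = 14.2
Var(T) = E[T²] − (E[T])² = 14.2 − (2.8)² = 6.36
σ(T) = √6.36 ≈ 2.5219

2.5219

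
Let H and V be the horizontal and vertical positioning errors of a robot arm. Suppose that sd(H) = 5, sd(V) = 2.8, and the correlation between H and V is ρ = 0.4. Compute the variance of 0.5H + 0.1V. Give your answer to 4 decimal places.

var(H) = (5)² = 25;  var(V) = (2.8)² = 7.84
Cov(H,V) = ρ·sd(H)·sd(V) = 0.4·5·2.8 = 5.6
var(0.5H + 0.1V) = (0.5)²·var(H) + (0.1)²·var(V) + 2·(0.5)·(0.1)·Cov(H,V)
= 0.25·25 + 0.01·7.84 + 0.1·5.6 = 6.8884

6.8884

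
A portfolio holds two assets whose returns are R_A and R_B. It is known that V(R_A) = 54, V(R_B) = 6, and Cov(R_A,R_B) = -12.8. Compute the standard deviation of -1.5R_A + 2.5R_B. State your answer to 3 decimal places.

15.969

V(-1.5R_A + 2.5R_B) = (-1.5)²·V(R_A) + (2.5)²·V(R_B) + 2·(-1.5)·(2.5)·Cov(R_A,R_B)
= 2.25·54 + 6.25·6 + -7.5·-12.8 = 255
sd(-1.5R_A + 2.5R_B) = √255 ≈ 15.969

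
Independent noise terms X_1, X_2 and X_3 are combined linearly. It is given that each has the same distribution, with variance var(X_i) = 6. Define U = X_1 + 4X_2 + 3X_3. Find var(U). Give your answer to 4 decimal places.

156.0000

By independence, var(U) = (1)²var(X_1) + (4)²var(X_2) + (3)²var(X_3)
= (1)²·6 + (4)²·6 + (3)²·6 = 156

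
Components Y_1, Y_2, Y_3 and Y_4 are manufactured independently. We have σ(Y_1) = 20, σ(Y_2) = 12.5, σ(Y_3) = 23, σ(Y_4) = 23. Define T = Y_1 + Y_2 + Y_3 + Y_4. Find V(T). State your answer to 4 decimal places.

V(Y_1) = 400, V(Y_2) = 156.25, V(Y_3) = 529, V(Y_4) = 529
By independence, V(T) = (1)²V(Y_1) + (1)²V(Y_2) + (1)²V(Y_3) + (1)²V(Y_4)
= (1)²·400 + (1)²·156.25 + (1)²·529 + (1)²·529 = 1614.25

1614.2500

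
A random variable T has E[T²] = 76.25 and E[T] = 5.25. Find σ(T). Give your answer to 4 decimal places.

Var(T) = 76.25 − (5.25)² = 48.6875
σ(T) = √48.6875 ≈ 6.9776

6.9776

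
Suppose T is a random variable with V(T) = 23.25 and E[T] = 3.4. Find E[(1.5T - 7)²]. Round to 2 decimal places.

55.92

E[1.5T - 7] = 1.5·3.4 − 7 = -1.9
V(1.5T - 7) = (1.5)²·23.25 = 52.3125
E[(1.5T - 7)²] = V((1.5T - 7)) + (E[(1.5T - 7)])² = 52.3125 + (-1.9)² = 55.9225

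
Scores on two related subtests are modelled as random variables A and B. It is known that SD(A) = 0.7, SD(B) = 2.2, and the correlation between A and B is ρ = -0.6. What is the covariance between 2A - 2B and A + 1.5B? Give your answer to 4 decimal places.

V(A) = (0.7)² = 0.49;  V(B) = (2.2)² = 4.84
Cov(A,B) = ρ·SD(A)·SD(B) = -0.6·0.7·2.2 = -0.924
Cov(2A - 2B, A + 1.5B) = (2)(1)V(A) + (-2)(1.5)V(B) + [(2)(1.5) + (-2)(1)]Cov(A,B)
= 2·0.49 + -3·4.84 + 1·-0.924 = -14.464

-14.4640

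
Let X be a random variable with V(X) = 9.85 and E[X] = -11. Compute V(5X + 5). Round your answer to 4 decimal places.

V(5X + 5) = (5)²·V(X) = 25·9.85 = 246.25

246.2500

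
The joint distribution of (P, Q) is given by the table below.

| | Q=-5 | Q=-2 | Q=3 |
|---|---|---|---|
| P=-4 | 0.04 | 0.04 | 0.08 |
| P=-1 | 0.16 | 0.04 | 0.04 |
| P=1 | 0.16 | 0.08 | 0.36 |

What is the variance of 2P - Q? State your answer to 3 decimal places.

E[P] = -0.28,  E[Q] = -0.68,  E[PQ] = 1.04
var(P) = 3.4 − (-0.28)² = 3.3216;  var(Q) = 13.96 − (-0.68)² = 13.4976
Cov(P,Q) = 1.04 − (-0.28)(-0.68) = 0.8496
var(2P - Q) = (2)²·3.3216 + (-1)²·13.4976 + 2·(2)·(-1)·0.8496 = 23.3856

23.386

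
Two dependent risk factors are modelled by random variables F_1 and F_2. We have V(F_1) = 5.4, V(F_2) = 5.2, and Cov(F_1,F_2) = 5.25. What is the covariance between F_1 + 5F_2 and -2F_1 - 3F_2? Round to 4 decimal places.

-157.0500

Cov(F_1 + 5F_2, -2F_1 - 3F_2) = (1)(-2)V(F_1) + (5)(-3)V(F_2) + [(1)(-3) + (5)(-2)]Cov(F_1,F_2)
= -2·5.4 + -15·5.2 + -13·5.25 = -157.05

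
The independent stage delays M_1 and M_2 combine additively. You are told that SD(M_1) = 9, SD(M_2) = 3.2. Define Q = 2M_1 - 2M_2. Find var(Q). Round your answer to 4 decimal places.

364.9600

var(M_1) = 81, var(M_2) = 10.24
By independence, var(Q) = (2)²var(M_1) + (-2)²var(M_2)
= (2)²·81 + (-2)²·10.24 = 364.96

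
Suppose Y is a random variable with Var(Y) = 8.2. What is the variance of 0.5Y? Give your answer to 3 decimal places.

2.050

Var(0.5Y) = (0.5)²·Var(Y) = 0.25·8.2 = 2.05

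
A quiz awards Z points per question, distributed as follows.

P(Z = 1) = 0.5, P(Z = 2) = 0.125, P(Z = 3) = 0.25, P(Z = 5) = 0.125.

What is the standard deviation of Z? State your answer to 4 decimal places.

1.3636

E[Z] = (1)(0.5) + (2)(0.125) + (3)(0.25) + (5)(0.125) = 2.125
E[Z²] = (1)²(0.5) + (2)²(0.125) + (3)²(0.25) + (5)²(0.125) = 6.375
V(Z) = E[Z²] − (E[Z])² = 6.375 − (2.125)² = 1.859375
SD(Z) = √1.859375 ≈ 1.3636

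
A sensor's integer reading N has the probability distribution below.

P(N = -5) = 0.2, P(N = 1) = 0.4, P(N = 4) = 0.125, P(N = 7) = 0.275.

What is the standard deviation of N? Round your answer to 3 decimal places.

E[N] = (-5)(0.2) + (1)(0.4) + (4)(0.125) + (7)(0.275) = 1.825
E[N²] = (-5)²(0.2) + (1)²(0.4) + (4)²(0.125) + (7)²(0.275) = 20.875
Var(N) = E[N²] − (E[N])² = 20.875 − (1.825)² = 17.544375
σ(N) = √17.544375 ≈ 4.189

4.189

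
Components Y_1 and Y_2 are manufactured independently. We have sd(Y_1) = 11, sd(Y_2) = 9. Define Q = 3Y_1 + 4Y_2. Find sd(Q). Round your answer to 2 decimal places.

Var(Y_1) = 121, Var(Y_2) = 81
By independence, Var(Q) = (3)²Var(Y_1) + (4)²Var(Y_2)
= (3)²·121 + (4)²·81 = 2385
sd(Q) = √2385 ≈ 48.84

48.84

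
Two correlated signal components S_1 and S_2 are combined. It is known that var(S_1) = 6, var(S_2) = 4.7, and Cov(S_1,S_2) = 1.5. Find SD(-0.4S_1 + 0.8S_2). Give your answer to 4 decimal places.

1.7344

var(-0.4S_1 + 0.8S_2) = (-0.4)²·var(S_1) + (0.8)²·var(S_2) + 2·(-0.4)·(0.8)·Cov(S_1,S_2)
= 0.16·6 + 0.64·4.7 + -0.64·1.5 = 3.008
SD(-0.4S_1 + 0.8S_2) = √3.008 ≈ 1.7344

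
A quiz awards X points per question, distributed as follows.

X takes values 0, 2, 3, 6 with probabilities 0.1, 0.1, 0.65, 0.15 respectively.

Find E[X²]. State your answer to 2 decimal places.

E[X²] = (0)²(0.1) + (2)²(0.1) + (3)²(0.65) + (6)²(0.15) = 11.65

11.65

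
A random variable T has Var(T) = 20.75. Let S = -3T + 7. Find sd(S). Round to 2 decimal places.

Var(-3T + 7) = (-3)²·20.75 = 186.75
sd(S) = √186.75 ≈ 13.67

13.67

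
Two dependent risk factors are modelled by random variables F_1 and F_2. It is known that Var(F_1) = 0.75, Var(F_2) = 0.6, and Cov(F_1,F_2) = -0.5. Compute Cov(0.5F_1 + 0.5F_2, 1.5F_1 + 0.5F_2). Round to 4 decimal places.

0.2125

Cov(0.5F_1 + 0.5F_2, 1.5F_1 + 0.5F_2) = (0.5)(1.5)Var(F_1) + (0.5)(0.5)Var(F_2) + [(0.5)(0.5) + (0.5)(1.5)]Cov(F_1,F_2)
= 0.75·0.75 + 0.25·0.6 + 1·-0.5 = 0.2125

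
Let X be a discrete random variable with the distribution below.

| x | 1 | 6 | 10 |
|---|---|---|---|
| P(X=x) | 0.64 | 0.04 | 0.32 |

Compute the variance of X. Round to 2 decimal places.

E[X] = (1)(0.64) + (6)(0.04) + (10)(0.32) = 4.08
E[X²] = (1)²(0.64) + (6)²(0.04) + (10)²(0.32) = 34.08
Var(X) = E[X²] − (E[X])² = 34.08 − (4.08)² = 17.4336

17.43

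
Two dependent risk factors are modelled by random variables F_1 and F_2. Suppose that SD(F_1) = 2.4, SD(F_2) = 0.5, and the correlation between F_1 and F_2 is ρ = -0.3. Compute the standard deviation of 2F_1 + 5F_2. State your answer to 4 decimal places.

4.7000

var(F_1) = (2.4)² = 5.76;  var(F_2) = (0.5)² = 0.25
Cov(F_1,F_2) = ρ·SD(F_1)·SD(F_2) = -0.3·2.4·0.5 = -0.36
var(2F_1 + 5F_2) = (2)²·var(F_1) + (5)²·var(F_2) + 2·(2)·(5)·Cov(F_1,F_2)
= 4·5.76 + 25·0.25 + 20·-0.36 = 22.09
SD(2F_1 + 5F_2) = √22.09 ≈ 4.7000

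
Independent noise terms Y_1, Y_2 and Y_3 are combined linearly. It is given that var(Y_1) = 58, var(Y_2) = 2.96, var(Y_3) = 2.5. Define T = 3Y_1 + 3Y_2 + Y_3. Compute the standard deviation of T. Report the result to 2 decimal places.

23.48

By independence, var(T) = (3)²var(Y_1) + (3)²var(Y_2) + (1)²var(Y_3)
= (3)²·58 + (3)²·2.96 + (1)²·2.5 = 551.14
SD(T) = √551.14 ≈ 23.48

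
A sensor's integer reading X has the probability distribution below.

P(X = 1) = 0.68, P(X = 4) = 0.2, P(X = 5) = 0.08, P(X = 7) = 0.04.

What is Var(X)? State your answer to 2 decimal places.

E[X] = (1)(0.68) + (4)(0.2) + (5)(0.08) + (7)(0.04) = 2.16
E[X²] = (1)²(0.68) + (4)²(0.2) + (5)²(0.08) + (7)²(0.04) = 7.84
Var(X) = E[X²] − (E[X])² = 7.84 − (2.16)² = 3.1744

3.17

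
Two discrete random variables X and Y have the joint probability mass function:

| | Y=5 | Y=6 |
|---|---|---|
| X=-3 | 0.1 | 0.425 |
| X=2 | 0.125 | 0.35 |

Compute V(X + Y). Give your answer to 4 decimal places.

6.2275

E[X] = -0.625,  E[Y] = 5.775,  E[XY] = -3.7
V(X) = 6.625 − (-0.625)² = 6.234375;  V(Y) = 33.525 − (5.775)² = 0.174375
Cov(X,Y) = -3.7 − (-0.625)(5.775) = -0.090625
V(X + Y) = (1)²·6.234375 + (1)²·0.174375 + 2·(1)·(1)·-0.090625 = 6.2275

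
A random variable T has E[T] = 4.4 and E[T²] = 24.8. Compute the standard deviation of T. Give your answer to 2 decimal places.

Var(T) = 24.8 − (4.4)² = 5.44
σ(T) = √5.44 ≈ 2.33

2.33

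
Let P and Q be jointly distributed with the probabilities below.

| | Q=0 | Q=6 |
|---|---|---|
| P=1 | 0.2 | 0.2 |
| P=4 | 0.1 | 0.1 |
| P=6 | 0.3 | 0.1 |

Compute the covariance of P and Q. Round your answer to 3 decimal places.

E[P] = 3.6,  E[Q] = 2.4
E[PQ] = 7.2
Cov(P,Q) = E[PQ] − E[P]E[Q] = 7.2 − (3.6)(2.4) = -1.44

-1.440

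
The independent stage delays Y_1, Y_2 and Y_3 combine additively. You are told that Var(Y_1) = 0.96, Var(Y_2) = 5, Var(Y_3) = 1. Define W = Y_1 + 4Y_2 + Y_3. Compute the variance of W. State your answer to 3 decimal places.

By independence, Var(W) = (1)²Var(Y_1) + (4)²Var(Y_2) + (1)²Var(Y_3)
= (1)²·0.96 + (4)²·5 + (1)²·1 = 81.96

81.960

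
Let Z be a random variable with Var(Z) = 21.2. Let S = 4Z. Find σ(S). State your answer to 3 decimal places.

Var(4Z) = (4)²·21.2 = 339.2
σ(S) = √339.2 ≈ 18.417

18.417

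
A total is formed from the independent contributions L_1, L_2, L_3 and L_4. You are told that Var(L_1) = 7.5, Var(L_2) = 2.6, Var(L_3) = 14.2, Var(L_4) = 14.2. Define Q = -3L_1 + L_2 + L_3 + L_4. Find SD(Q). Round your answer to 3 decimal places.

9.925

By independence, Var(Q) = (-3)²Var(L_1) + (1)²Var(L_2) + (1)²Var(L_3) + (1)²Var(L_4)
= (-3)²·7.5 + (1)²·2.6 + (1)²·14.2 + (1)²·14.2 = 98.5
SD(Q) = √98.5 ≈ 9.925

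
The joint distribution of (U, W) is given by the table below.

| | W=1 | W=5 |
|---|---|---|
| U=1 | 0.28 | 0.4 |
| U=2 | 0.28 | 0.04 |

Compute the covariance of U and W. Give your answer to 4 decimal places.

-0.4032

E[U] = 1.32,  E[W] = 2.76
E[UW] = 3.24
Cov(U,W) = E[UW] − E[U]E[W] = 3.24 − (1.32)(2.76) = -0.4032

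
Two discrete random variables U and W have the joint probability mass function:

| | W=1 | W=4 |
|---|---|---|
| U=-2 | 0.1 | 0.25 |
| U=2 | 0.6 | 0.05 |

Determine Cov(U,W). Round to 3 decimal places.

-1.740

E[U] = 0.6,  E[W] = 1.9
E[UW] = -0.6
Cov(U,W) = E[UW] − E[U]E[W] = -0.6 − (0.6)(1.9) = -1.74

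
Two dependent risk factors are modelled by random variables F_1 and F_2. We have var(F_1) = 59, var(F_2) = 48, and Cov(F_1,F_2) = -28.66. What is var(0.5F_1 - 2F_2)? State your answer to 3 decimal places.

264.070

var(0.5F_1 - 2F_2) = (0.5)²·var(F_1) + (-2)²·var(F_2) + 2·(0.5)·(-2)·Cov(F_1,F_2)
= 0.25·59 + 4·48 + -2·-28.66 = 264.07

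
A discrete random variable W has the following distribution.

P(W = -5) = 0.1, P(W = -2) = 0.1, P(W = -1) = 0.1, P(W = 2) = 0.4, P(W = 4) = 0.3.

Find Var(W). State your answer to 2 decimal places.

7.96

E[W] = (-5)(0.1) + (-2)(0.1) + (-1)(0.1) + (2)(0.4) + (4)(0.3) = 1.2
E[W²] = (-5)²(0.1) + (-2)²(0.1) + (-1)²(0.1) + (2)²(0.4) + (4)²(0.3) = 9.4
Var(W) = E[W²] − (E[W])² = 9.4 − (1.2)² = 7.96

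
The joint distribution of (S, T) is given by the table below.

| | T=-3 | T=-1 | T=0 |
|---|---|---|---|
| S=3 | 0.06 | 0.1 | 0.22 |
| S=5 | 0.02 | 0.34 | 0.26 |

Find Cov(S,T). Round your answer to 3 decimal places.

0.043

E[S] = 4.24,  E[T] = -0.68
E[ST] = -2.84
Cov(S,T) = E[ST] − E[S]E[T] = -2.84 − (4.24)(-0.68) = 0.0432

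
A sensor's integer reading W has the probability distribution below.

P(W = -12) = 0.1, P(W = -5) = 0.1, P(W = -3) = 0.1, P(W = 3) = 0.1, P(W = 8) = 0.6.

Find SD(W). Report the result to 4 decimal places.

E[W] = (-12)(0.1) + (-5)(0.1) + (-3)(0.1) + (3)(0.1) + (8)(0.6) = 3.1
E[W²] = (-12)²(0.1) + (-5)²(0.1) + (-3)²(0.1) + (3)²(0.1) + (8)²(0.6) = 57.1
Var(W) = E[W²] − (E[W])² = 57.1 − (3.1)² = 47.49
SD(W) = √47.49 ≈ 6.8913

6.8913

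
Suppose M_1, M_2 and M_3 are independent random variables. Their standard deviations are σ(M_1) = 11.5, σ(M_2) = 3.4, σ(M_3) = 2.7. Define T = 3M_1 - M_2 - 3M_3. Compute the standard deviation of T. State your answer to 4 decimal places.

35.6008

Var(M_1) = 132.25, Var(M_2) = 11.56, Var(M_3) = 7.29
By independence, Var(T) = (3)²Var(M_1) + (-1)²Var(M_2) + (-3)²Var(M_3)
= (3)²·132.25 + (-1)²·11.56 + (-3)²·7.29 = 1267.42
σ(T) = √1267.42 ≈ 35.6008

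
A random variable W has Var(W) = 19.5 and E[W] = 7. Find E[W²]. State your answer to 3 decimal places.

68.500

E[W²] = Var(W) + (E[W])² = 19.5 + (7)² = 68.5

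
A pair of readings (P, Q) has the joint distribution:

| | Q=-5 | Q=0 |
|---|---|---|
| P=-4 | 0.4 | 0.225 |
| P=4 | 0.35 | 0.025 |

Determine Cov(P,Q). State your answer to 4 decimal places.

E[P] = -1,  E[Q] = -3.75
E[PQ] = 1
Cov(P,Q) = E[PQ] − E[P]E[Q] = 1 − (-1)(-3.75) = -2.75

-2.7500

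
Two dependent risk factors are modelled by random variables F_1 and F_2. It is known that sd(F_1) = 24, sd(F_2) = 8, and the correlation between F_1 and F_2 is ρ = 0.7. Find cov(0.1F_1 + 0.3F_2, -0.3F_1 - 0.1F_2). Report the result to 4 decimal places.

Var(F_1) = (24)² = 576;  Var(F_2) = (8)² = 64
cov(F_1,F_2) = ρ·sd(F_1)·sd(F_2) = 0.7·24·8 = 134.4
cov(0.1F_1 + 0.3F_2, -0.3F_1 - 0.1F_2) = (0.1)(-0.3)Var(F_1) + (0.3)(-0.1)Var(F_2) + [(0.1)(-0.1) + (0.3)(-0.3)]cov(F_1,F_2)
= -0.03·576 + -0.03·64 + -0.1·134.4 = -32.64

-32.6400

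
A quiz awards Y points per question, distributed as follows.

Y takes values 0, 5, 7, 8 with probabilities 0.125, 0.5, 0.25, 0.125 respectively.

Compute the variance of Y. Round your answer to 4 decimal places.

E[Y] = (0)(0.125) + (5)(0.5) + (7)(0.25) + (8)(0.125) = 5.25
E[Y²] = (0)²(0.125) + (5)²(0.5) + (7)²(0.25) + (8)²(0.125) = 32.75
var(Y) = E[Y²] − (E[Y])² = 32.75 − (5.25)² = 5.1875

5.1875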